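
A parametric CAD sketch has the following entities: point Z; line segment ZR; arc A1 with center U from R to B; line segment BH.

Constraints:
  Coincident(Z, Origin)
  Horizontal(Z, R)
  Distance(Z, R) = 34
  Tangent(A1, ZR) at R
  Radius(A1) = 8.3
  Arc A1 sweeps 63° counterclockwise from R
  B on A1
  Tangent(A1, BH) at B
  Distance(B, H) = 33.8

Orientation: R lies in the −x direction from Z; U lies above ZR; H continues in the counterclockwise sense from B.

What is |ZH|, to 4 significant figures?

36.43

Z is at the origin; Z and R share the same y with |ZR| = 34.0 and R on the −x side, so R = (-34.00, 0.000). A1 meets ZR tangentially, so UR is at right angles to ZR, so U = R + (0, 8.3) = (-34.00, 8.300). On A1, R sits at bearing -90° from U; a 63° counterclockwise sweep puts B at bearing -27°, so B = U + 8.3·(cos -27°, sin -27°) = (-26.60, 4.532). A1 meets BH tangentially, so UB is at right angles to BH, so BH runs along (−sin -27°, cos -27°); with |BH| = 33.8, H = (-11.26, 34.65). Then |ZH| = |H − Z| = 36.43.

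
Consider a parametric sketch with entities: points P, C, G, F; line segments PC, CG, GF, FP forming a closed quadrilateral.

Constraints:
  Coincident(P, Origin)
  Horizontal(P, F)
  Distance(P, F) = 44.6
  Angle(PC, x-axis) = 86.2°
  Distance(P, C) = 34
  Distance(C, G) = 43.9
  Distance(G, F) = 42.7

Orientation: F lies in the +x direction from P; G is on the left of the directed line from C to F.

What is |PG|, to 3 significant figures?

62.2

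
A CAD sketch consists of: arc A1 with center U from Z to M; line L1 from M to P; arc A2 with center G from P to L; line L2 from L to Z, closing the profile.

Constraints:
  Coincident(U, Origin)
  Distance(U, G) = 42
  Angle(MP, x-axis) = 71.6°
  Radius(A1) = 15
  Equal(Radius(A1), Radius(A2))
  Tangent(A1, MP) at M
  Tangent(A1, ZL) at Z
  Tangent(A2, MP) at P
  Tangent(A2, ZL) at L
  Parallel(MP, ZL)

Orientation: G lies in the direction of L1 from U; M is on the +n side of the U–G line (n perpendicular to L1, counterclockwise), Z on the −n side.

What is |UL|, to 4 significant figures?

44.60

The slot axis is L1's direction at 71.6°, so u = (cos 71.6°, sin 71.6°) = (0.3156, 0.9489) and n = (−sin 71.6°, cos 71.6°) = (-0.9489, 0.3156). U is at the origin and G lies 42.0 along u from U, so G = 42.0·u = (13.26, 39.85). Tangency of A1 to both parallel lines with radius 15.0 puts M and Z at U ± 15.0·n: M = (-14.23, 4.735), Z = (14.23, -4.735). Equal radii place P and L the same way about G: P = G + 15.0·n = (-0.9759, 44.59), L = G − 15.0·n = (27.49, 35.12). Then |UL| = |L − U| = 44.60.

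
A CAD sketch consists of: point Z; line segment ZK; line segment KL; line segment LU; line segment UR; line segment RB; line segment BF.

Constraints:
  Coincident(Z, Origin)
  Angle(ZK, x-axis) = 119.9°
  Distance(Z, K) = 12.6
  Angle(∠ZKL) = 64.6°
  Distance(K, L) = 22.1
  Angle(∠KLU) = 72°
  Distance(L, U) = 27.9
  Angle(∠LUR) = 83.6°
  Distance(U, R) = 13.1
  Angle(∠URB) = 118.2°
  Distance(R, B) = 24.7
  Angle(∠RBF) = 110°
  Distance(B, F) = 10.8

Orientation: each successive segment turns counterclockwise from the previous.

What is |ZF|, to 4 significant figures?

19.76

∠URB = 118.2° gives RB at 141.5° from the x-axis; with |RB| = 24.7, B = (-9.127, 13.00). ∠RBF = 110.0° gives BF at -148.5° from the x-axis; with |BF| = 10.8, F = (-18.34, 7.358). Then |ZF| = |F − Z| = 19.76.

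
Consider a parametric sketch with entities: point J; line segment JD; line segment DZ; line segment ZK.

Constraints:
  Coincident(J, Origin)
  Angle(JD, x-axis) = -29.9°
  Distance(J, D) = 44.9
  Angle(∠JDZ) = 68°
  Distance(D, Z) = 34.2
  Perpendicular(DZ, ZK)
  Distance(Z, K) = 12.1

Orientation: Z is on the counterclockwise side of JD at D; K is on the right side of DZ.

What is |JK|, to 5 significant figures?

56.472

∠JDZ = 68.0°, so DZ runs at -29.9° + (180° − 68.0°) = 82.100° from the x-axis; with |DZ| = 34.2, Z = D + 34.2·(cos 82.100°, sin 82.100°) = (43.624, 11.493). The perpendicularity gives ZK at right angles to DZ; with |ZK| = 12.1 on the right of DZ, K = Z + 12.1·(0.99051, -0.13744) = (55.609, 9.8302). Then |JK| = |K − J| = 56.472.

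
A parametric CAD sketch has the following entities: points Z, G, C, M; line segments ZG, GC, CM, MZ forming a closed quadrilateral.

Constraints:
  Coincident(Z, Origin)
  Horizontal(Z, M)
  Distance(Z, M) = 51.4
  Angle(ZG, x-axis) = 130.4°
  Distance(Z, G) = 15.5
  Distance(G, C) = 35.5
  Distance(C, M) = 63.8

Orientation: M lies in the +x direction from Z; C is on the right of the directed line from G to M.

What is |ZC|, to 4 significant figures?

24.90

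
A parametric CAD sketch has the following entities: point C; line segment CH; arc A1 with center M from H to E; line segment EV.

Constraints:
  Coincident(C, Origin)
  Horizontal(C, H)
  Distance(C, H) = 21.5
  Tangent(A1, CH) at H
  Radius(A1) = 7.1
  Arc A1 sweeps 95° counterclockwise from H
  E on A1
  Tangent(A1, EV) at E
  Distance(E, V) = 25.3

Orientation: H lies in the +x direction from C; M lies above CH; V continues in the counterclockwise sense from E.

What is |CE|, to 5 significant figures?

29.597

C is at the origin; C and H share the same y with |CH| = 21.5 and H on the +x side, so H = (21.500, 0.0000). Tangency of A1 to CH means the radius MH is perpendicular to CH, so M = H + (0, 7.1) = (21.500, 7.1000). On A1, H sits at bearing -90° from M; a 95° counterclockwise sweep puts E at bearing 5°, so E = M + 7.1·(cos 5°, sin 5°) = (28.573, 7.7188). Then |CE| = |E − C| = 29.597.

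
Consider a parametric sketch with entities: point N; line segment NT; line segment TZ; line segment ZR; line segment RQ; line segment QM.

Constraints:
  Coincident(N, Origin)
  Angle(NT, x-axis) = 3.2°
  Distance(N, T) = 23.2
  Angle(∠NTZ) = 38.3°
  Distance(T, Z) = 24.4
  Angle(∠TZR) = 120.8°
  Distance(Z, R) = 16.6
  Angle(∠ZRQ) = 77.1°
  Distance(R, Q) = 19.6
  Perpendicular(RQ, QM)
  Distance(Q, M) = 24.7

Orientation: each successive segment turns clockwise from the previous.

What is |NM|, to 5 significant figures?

21.052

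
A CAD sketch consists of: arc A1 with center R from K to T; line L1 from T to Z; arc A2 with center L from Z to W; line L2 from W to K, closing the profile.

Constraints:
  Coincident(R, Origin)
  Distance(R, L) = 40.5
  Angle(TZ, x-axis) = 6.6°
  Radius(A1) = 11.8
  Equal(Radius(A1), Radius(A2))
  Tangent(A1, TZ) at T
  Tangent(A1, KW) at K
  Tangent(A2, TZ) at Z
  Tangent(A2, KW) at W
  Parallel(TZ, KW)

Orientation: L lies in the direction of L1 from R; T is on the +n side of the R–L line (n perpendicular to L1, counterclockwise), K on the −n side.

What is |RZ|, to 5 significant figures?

42.184

The slot axis is L1's direction at 6.6°, so u = (cos 6.6°, sin 6.6°) = (0.99337, 0.11494) and n = (−sin 6.6°, cos 6.6°) = (-0.11494, 0.99337). R is at the origin and L lies 40.5 along u from R, so L = 40.5·u = (40.232, 4.6550). Tangency of A1 to both parallel lines with radius 11.8 puts T and K at R ± 11.8·n: T = (-1.3563, 11.722), K = (1.3563, -11.722). Equal radii place Z and W the same way about L: Z = L + 11.8·n = (38.875, 16.377), W = L − 11.8·n = (41.588, -7.0668). Then |RZ| = |Z − R| = 42.184.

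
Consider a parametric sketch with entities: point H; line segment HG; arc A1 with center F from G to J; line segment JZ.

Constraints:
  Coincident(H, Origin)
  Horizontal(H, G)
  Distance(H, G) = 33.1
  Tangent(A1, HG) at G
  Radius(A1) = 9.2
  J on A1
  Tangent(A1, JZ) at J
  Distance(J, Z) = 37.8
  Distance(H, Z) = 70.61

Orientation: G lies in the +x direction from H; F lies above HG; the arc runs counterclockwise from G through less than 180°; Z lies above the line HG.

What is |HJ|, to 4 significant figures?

41.34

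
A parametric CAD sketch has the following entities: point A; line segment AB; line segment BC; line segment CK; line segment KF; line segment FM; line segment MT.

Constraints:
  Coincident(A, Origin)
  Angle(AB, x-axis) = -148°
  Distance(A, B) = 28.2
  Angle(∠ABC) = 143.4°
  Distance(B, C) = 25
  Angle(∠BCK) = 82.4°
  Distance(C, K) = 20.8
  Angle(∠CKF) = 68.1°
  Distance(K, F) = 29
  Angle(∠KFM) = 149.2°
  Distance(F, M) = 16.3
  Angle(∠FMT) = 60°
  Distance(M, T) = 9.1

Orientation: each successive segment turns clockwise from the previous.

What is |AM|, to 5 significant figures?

27.218

A is at the origin; AB runs at -148.0° with length 28.2, so B = (-23.915, -14.944). ∠ABC = 143.4° gives BC at 175.40° from the x-axis; with |BC| = 25.0, C = (-48.834, -12.939). ∠BCK = 82.4° gives CK at 77.800° from the x-axis; with |CK| = 20.8, K = (-44.439, 7.3915). ∠CKF = 68.1° gives KF at -34.100° from the x-axis; with |KF| = 29.0, F = (-20.425, -8.8670). ∠KFM = 149.2° gives FM at -64.900° from the x-axis; with |FM| = 16.3, M = (-13.511, -23.628). Then |AM| = |M − A| = 27.218.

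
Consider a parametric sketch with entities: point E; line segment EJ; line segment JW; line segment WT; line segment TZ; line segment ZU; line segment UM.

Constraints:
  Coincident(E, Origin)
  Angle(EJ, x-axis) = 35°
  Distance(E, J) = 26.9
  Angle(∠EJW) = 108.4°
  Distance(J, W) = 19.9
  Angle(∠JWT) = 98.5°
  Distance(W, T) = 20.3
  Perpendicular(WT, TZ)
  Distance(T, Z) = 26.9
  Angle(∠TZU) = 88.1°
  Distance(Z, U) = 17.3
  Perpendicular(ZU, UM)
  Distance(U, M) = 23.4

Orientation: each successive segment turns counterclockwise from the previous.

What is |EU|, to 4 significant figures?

18.87

E is at the origin; EJ runs at 35.0° with length 26.9, so J = (22.04, 15.43). ∠EJW = 108.4° gives JW at 106.6° from the x-axis; with |JW| = 19.9, W = (16.35, 34.50). ∠JWT = 98.5° gives WT at -171.9° from the x-axis; with |WT| = 20.3, T = (-3.747, 31.64). The perpendicularity gives TZ at right angles to WT, so TZ runs at -81.90°; with |TZ| = 26.9, Z = (0.04275, 5.008). ∠TZU = 88.1° gives ZU at 10.00° from the x-axis; with |ZU| = 17.3, U = (17.08, 8.012). Then |EU| = |U − E| = 18.87.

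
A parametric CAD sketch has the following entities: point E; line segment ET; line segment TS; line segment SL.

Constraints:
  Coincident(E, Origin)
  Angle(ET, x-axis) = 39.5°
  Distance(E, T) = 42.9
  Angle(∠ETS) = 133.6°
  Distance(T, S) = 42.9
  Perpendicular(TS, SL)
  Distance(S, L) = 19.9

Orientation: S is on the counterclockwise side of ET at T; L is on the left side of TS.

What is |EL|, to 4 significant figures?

73.34

∠ETS = 133.6°, so TS runs at 39.5° + (180° − 133.6°) = 85.90° from the x-axis; with |TS| = 42.9, S = T + 42.9·(cos 85.90°, sin 85.90°) = (36.17, 70.08). The perpendicularity gives SL at right angles to TS; with |SL| = 19.9 on the left of TS, L = S + 19.9·(-0.9974, 0.07150) = (16.32, 71.50). Then |EL| = |L − E| = 73.34.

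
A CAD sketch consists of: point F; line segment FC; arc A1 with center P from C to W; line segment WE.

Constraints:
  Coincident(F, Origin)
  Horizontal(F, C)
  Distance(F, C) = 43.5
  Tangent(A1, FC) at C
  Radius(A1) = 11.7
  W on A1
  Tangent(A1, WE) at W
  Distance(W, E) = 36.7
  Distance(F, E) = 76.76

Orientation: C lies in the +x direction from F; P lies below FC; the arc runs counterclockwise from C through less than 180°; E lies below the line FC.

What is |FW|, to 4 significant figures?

40.67

F is at the origin; F and C share the same y with |FC| = 43.5 and C on the +x side, so C = (43.50, 0.000). The tangent condition forces PC to be normal to FC, so P = C + (0, -11.7) = (43.50, -11.70). Since PW ⟂ WE (tangency), |PE| = √(11.7² + 36.7²) = 38.52 regardless of where W sits on A1. So E lies on both circle(F, 76.76) and circle(P, 38.52); the below-FC intersection is E = (61.72, -45.64). W is the foot of the tangent from E: W = (35.36, -20.10).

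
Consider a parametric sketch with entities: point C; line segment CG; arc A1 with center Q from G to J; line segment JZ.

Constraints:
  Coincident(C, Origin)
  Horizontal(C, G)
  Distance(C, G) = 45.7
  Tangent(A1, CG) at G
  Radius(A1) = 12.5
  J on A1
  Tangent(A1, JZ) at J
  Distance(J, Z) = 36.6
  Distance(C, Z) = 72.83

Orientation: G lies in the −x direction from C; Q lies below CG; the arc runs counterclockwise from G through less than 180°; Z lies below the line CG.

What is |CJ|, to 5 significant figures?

59.817

Checks: |QJ| = 12.50 ✓; ∠(QJ, JZ) = 90.00° ✓; |JZ| = 36.60 ✓; |CZ| = 72.83 ✓.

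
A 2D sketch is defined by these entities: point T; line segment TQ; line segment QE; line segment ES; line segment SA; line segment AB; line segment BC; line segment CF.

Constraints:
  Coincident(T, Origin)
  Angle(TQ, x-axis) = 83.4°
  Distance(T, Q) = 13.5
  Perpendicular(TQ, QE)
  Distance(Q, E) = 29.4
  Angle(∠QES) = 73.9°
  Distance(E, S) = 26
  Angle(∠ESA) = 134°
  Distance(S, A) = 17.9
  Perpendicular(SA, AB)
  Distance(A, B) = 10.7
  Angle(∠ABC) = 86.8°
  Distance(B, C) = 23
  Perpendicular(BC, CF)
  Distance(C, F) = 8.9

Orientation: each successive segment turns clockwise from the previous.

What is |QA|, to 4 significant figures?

33.96

T is at the origin; TQ runs at 83.4° with length 13.5, so Q = (1.552, 13.41). TQ ⟂ QE, so QE runs at -6.600°; with |QE| = 29.4, E = (30.76, 10.03). ∠QES = 73.9° gives ES at -112.7° from the x-axis; with |ES| = 26.0, S = (20.72, -13.95). ∠ESA = 134.0° gives SA at -158.7° from the x-axis; with |SA| = 17.9, A = (4.046, -20.46). Then |QA| = |A − Q| = 33.96.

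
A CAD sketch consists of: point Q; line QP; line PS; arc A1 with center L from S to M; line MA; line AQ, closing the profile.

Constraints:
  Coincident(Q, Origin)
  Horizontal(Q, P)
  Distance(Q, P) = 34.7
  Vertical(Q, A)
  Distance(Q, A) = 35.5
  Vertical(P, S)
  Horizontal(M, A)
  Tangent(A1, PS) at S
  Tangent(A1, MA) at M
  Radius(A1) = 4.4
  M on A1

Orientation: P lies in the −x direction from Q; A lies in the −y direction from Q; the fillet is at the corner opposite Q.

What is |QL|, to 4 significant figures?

43.42

Q is at the origin; QP is horizontal with |QP| = 34.7 and P on the −x side, so P = (-34.70, 0.000). QA is vertical with |QA| = 35.5 and A on the −y side, so A = (0.000, -35.50). The virtual corner opposite Q is at (-34.70, -35.50). Since A1 is tangent to PS there, LS ⟂ PS and the tangent condition forces LM to be normal to MA, with radius 4.4, so the center L sits 4.4 in from both sides at L = (-30.30, -31.10). Then |QL| = |L − Q| = 43.42.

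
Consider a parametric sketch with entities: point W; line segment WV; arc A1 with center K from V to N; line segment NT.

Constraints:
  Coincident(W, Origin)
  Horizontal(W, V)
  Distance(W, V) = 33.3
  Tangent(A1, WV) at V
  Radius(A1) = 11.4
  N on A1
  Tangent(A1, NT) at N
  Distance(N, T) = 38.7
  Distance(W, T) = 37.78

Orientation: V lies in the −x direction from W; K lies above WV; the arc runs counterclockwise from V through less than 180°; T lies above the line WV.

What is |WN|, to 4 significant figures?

24.30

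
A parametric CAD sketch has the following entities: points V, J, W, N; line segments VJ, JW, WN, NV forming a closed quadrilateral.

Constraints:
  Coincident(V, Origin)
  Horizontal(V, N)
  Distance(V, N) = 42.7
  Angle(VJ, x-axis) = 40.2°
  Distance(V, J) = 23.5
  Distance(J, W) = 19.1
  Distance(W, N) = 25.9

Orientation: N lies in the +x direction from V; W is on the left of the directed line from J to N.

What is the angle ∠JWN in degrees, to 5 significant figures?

78.754°

Checks: |JW| = 19.10 ✓; |WN| = 25.90 ✓.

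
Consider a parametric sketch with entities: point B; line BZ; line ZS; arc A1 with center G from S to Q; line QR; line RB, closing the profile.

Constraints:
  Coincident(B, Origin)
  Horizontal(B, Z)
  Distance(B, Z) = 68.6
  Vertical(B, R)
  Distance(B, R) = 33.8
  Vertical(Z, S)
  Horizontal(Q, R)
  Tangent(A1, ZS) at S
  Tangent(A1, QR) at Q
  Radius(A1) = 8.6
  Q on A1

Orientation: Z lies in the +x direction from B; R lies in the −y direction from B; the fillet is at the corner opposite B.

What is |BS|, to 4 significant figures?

73.08

B is at the origin; BZ is horizontal with |BZ| = 68.6 and Z on the +x side, so Z = (68.60, 0.000). B and R share the same x with |BR| = 33.8 and R on the −y side, so R = (0.000, -33.80). The virtual corner opposite B is at (68.60, -33.80). Tangency of A1 to ZS means the radius GS is perpendicular to ZS and since A1 is tangent to QR there, GQ ⟂ QR, with radius 8.6, so the center G sits 8.6 in from both sides at G = (60.00, -25.20). That places the tangent points at S = (68.60, -25.20) on ZS and Q = (60.00, -33.80) on QR. Then |BS| = |S − B| = 73.08.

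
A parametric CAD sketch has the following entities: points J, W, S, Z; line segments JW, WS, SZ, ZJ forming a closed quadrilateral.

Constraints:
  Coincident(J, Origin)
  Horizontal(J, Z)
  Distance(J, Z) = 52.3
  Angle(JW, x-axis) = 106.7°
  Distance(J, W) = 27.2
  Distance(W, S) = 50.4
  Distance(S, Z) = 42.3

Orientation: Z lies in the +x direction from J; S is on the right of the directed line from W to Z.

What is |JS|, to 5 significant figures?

24.023

Checks: |WS| = 50.40 ✓; |SZ| = 42.30 ✓.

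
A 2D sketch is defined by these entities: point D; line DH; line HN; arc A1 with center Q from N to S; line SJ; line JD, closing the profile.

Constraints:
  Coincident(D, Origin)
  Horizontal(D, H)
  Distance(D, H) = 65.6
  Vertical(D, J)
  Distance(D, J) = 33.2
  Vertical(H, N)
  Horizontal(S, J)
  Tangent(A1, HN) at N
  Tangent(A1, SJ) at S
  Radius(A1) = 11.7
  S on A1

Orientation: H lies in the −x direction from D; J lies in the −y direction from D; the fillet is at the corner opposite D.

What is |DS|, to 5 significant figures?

63.304

D is at the origin; D and H share the same y with |DH| = 65.6 and H on the −x side, so H = (-65.600, 0.0000). DJ is vertical with |DJ| = 33.2 and J on the −y side, so J = (0.0000, -33.200). The virtual corner opposite D is at (-65.600, -33.200). A1 meets HN tangentially, so QN is at right angles to HN and tangency of A1 to SJ means the radius QS is perpendicular to SJ, with radius 11.7, so the center Q sits 11.7 in from both sides at Q = (-53.900, -21.500). That places the tangent points at N = (-65.600, -21.500) on HN and S = (-53.900, -33.200) on SJ. Then |DS| = |S − D| = 63.304.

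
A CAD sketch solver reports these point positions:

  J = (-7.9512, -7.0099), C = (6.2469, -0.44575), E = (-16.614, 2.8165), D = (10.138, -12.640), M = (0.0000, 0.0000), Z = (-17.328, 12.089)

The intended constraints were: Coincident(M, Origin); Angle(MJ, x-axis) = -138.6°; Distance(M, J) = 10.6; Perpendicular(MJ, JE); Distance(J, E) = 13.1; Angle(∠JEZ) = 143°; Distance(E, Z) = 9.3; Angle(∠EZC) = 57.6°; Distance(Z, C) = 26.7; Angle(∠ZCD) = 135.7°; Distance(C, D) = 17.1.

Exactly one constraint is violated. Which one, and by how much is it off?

Distance(C, D) = 17.1 — off by 4.30.

M = (0.00, 0.00) ✓; MJ at -138.6° ✓; |MJ| = 10.60 ✓; ∠(MJ, JE) = 90.00° ✓; |JE| = 13.10 ✓; ∠JEZ = 143.0° ✓; |EZ| = 9.300 ✓; ∠EZC = 57.60° ✓; |ZC| = 26.70 ✓; ∠ZCD = 135.7° ✓; |CD| = 12.80 ✗.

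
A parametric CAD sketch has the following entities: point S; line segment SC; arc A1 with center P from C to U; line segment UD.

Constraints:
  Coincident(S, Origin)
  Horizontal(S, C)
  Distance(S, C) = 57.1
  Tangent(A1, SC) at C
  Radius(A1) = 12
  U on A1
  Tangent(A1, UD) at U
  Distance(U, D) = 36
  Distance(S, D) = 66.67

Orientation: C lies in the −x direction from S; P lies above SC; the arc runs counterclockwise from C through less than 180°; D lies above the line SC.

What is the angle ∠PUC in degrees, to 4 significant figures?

44.30°

S is at the origin; S and C share the same y with |SC| = 57.1 and C on the −x side, so C = (-57.10, 0.000). A1 meets SC tangentially, so PC is at right angles to SC, so P = C + (0, 12) = (-57.10, 12.00). Since PU ⟂ UD (tangency), |PD| = √(12.0² + 36.0²) = 37.95 regardless of where U sits on A1. So D lies on both circle(S, 66.67) and circle(P, 37.95); the above-SC intersection is D = (-45.98, 48.28). U is the foot of the tangent from D: U = (-45.10, 12.29).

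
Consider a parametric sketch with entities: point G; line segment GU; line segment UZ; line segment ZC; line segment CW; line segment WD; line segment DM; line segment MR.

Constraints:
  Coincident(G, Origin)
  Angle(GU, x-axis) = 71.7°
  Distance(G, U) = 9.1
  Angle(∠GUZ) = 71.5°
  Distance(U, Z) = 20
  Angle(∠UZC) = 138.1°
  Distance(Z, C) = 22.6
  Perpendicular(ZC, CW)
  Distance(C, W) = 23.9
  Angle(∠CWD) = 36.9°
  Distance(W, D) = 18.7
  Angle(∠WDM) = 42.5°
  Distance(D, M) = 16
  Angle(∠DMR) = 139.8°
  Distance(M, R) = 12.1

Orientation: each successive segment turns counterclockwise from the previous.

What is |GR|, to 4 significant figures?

41.86

G is at the origin; GU runs at 71.7° with length 9.1, so U = (2.857, 8.640). ∠GUZ = 71.5° gives UZ at -179.8° from the x-axis; with |UZ| = 20.0, Z = (-17.14, 8.570). ∠UZC = 138.1° gives ZC at -137.9° from the x-axis; with |ZC| = 22.6, C = (-33.91, -6.582). ZC ⟂ CW, so CW runs at -47.90°; with |CW| = 23.9, W = (-17.89, -24.31). ∠CWD = 36.9° gives WD at 95.20° from the x-axis; with |WD| = 18.7, D = (-19.58, -5.692). ∠WDM = 42.5° gives DM at -127.3° from the x-axis; with |DM| = 16.0, M = (-29.28, -18.42). ∠DMR = 139.8° gives MR at -87.10° from the x-axis; with |MR| = 12.1, R = (-28.67, -30.50). Then |GR| = |R − G| = 41.86.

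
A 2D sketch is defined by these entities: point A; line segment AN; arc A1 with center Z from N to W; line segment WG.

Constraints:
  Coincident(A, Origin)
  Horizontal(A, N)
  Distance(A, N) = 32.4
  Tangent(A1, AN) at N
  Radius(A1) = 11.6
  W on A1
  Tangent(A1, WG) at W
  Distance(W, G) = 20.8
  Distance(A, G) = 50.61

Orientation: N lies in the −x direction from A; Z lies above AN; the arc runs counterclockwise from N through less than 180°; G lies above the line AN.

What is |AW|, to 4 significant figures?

30.08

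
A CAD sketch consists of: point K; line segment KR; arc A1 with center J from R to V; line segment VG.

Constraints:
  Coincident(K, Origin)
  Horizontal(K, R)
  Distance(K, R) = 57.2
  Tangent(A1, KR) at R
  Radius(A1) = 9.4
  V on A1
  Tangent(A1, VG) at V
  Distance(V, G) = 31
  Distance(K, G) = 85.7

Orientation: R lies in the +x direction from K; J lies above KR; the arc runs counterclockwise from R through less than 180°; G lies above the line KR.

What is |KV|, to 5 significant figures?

65.927

K is at the origin; KR is horizontal with |KR| = 57.2 and R on the +x side, so R = (57.200, 0.0000). A1 meets KR tangentially, so JR is at right angles to KR, so J = R + (0, 9.4) = (57.200, 9.4000). Since JV ⟂ VG (tangency), |JG| = √(9.4² + 31.0²) = 32.394 regardless of where V sits on A1. So G lies on both circle(K, 85.7) and circle(J, 32.394); the above-KR intersection is G = (78.903, 33.449). V is the foot of the tangent from G: V = (65.706, 5.3982).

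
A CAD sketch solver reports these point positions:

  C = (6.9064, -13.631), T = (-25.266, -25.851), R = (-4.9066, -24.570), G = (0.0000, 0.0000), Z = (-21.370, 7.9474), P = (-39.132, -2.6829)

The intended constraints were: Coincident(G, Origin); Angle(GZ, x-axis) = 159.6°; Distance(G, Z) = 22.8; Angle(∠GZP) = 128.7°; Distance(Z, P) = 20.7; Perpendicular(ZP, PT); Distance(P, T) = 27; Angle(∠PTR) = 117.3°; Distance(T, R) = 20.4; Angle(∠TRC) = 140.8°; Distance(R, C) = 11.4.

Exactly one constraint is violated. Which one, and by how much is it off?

Distance(R, C) = 11.4 — off by 4.70.

G = (0.00, 0.00) ✓; GZ at 159.6° ✓; |GZ| = 22.80 ✓; ∠GZP = 128.7° ✓; |ZP| = 20.70 ✓; ∠(ZP, PT) = 90.00° ✓; |PT| = 27.00 ✓; ∠PTR = 117.3° ✓; |TR| = 20.40 ✓; ∠TRC = 140.8° ✓; |RC| = 16.10 ✗.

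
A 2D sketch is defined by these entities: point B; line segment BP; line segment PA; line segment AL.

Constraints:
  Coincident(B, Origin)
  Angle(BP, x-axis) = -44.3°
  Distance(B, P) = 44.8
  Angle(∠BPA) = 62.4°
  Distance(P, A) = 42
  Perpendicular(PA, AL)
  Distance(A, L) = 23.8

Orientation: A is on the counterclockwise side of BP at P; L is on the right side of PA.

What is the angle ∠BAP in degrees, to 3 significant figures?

61.8°

B is at the origin; BP runs at -44.3° with length 44.8, so P = 44.8·(cos -44.3°, sin -44.3°) = (32.1, -31.3). ∠BPA = 62.4°, so PA runs at -44.3° + (180° − 62.4°) = 73.3° from the x-axis; with |PA| = 42.0, A = P + 42.0·(cos 73.3°, sin 73.3°) = (44.1, 8.94). Then cos ∠BAP = AB·AP / (|AB||AP|), giving 61.8°.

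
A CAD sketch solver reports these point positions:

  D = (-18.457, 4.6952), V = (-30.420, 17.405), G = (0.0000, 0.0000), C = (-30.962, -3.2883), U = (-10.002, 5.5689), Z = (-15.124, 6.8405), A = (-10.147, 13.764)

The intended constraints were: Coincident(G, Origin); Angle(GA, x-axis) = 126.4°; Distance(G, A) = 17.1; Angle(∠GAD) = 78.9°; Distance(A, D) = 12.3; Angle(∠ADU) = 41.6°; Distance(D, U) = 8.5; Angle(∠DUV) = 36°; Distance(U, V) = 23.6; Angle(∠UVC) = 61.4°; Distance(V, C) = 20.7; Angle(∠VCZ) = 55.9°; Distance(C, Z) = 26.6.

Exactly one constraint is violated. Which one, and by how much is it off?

Distance(C, Z) = 26.6 — off by 7.80.

G = (0.00, 0.00) ✓; GA at 126.4° ✓; |GA| = 17.10 ✓; ∠GAD = 78.90° ✓; |AD| = 12.30 ✓; ∠ADU = 41.60° ✓; |DU| = 8.500 ✓; ∠DUV = 36.00° ✓; |UV| = 23.60 ✓; ∠UVC = 61.40° ✓; |VC| = 20.70 ✓; ∠VCZ = 55.90° ✓; |CZ| = 18.80 ✗.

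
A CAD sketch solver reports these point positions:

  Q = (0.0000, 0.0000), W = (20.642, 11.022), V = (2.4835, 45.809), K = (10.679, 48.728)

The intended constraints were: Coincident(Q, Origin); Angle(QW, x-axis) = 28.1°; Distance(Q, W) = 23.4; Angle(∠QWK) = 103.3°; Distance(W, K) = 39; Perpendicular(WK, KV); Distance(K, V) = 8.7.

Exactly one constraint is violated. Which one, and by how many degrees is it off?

Perpendicular(WK, KV) — off by 4.80°.

Q = (0.00, 0.00) ✓; QW at 28.10° ✓; |QW| = 23.40 ✓; ∠QWK = 103.3° ✓; |WK| = 39.00 ✓; ∠(WK, KV) = 94.80° ✗; |KV| = 8.700 ✓.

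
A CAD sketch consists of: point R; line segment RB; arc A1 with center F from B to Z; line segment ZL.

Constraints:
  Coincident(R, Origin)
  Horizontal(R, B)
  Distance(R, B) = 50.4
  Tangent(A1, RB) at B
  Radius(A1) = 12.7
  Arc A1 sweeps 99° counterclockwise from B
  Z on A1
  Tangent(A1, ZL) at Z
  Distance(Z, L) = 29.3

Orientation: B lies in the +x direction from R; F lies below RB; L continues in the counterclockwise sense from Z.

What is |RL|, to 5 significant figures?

60.864

On A1, B sits at bearing 90° from F; a 99° counterclockwise sweep puts Z at bearing 189°, so Z = F + 12.7·(cos 189°, sin 189°) = (37.856, -14.687). A1 meets ZL tangentially, so FZ is at right angles to ZL, so ZL runs along (−sin 189°, cos 189°); with |ZL| = 29.3, L = (42.440, -43.626). Then |RL| = |L − R| = 60.864.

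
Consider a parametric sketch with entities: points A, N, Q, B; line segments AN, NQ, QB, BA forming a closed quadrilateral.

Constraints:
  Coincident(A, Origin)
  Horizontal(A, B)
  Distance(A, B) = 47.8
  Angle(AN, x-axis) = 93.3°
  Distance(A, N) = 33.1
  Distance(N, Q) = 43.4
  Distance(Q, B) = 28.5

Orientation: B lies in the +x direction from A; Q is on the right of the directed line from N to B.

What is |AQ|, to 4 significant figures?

20.21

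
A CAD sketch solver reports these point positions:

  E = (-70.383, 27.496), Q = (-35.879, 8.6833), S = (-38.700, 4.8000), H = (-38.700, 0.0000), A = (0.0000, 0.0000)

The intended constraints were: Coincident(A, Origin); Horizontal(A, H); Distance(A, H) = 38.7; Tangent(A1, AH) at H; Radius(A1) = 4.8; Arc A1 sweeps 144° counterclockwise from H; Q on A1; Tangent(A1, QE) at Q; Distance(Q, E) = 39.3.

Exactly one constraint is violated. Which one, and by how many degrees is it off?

Tangent(A1, QE) at Q — off by 7.40°.

A = (0.00, 0.00) ✓; A.y = 0.00, H.y = 0.00 ✓; |AH| = 38.70 ✓; ∠(SH, HA) = 90.00° ✓; |SH| = 4.800 ✓; bearing(S→Q) − bearing(S→H) = 144.0° ✓; |SQ| = 4.800 ✓; ∠(SQ, QE) = 82.60° ✗; |QE| = 39.30 ✓.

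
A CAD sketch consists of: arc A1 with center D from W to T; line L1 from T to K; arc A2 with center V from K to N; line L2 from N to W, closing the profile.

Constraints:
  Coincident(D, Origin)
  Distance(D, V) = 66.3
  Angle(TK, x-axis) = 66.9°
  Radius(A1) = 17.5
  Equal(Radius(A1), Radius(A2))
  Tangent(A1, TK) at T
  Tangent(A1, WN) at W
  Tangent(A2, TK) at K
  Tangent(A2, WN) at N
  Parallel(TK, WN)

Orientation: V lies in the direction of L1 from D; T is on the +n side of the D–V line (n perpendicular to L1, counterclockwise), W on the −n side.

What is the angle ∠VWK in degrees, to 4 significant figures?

13.04°

The slot axis is L1's direction at 66.9°, so u = (cos 66.9°, sin 66.9°) = (0.3923, 0.9198) and n = (−sin 66.9°, cos 66.9°) = (-0.9198, 0.3923). D is at the origin and V lies 66.3 along u from D, so V = 66.3·u = (26.01, 60.98). Tangency of A1 to both parallel lines with radius 17.5 puts T and W at D ± 17.5·n: T = (-16.10, 6.866), W = (16.10, -6.866). Equal radii place K and N the same way about V: K = V + 17.5·n = (9.915, 67.85), N = V − 17.5·n = (42.11, 54.12). Then cos ∠VWK = WV·WK / (|WV||WK|), giving 13.04°.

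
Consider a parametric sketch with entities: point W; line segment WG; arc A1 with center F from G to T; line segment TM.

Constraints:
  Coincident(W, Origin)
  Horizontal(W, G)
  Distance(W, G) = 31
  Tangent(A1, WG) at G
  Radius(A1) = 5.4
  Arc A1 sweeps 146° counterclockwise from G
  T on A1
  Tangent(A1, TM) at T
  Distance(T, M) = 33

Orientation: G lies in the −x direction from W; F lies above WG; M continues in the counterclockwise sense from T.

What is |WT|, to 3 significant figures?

29.7

W is at the origin; WG is horizontal with |WG| = 31.0 and G on the −x side, so G = (-31.0, 0.00). Tangency of A1 to WG means the radius FG is perpendicular to WG, so F = G + (0, 5.4) = (-31.0, 5.40). On A1, G sits at bearing -90° from F; a 146° counterclockwise sweep puts T at bearing 56°, so T = F + 5.4·(cos 56°, sin 56°) = (-28.0, 9.88). Then |WT| = |T − W| = 29.7.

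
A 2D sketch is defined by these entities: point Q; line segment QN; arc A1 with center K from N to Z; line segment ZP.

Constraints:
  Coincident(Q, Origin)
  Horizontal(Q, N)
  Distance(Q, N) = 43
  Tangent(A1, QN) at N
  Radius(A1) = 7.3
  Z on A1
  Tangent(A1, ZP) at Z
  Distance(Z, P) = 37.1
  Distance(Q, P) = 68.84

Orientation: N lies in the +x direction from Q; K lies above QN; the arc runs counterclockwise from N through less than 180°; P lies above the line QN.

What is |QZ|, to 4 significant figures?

50.73

Q is at the origin; Q and N share the same y with |QN| = 43.0 and N on the +x side, so N = (43.00, 0.000). Tangency of A1 to QN means the radius KN is perpendicular to QN, so K = N + (0, 7.3) = (43.00, 7.300). Since KZ ⟂ ZP (tangency), |KP| = √(7.3² + 37.1²) = 37.81 regardless of where Z sits on A1. So P lies on both circle(Q, 68.84) and circle(K, 37.81); the above-QN intersection is P = (53.18, 43.72). Z is the foot of the tangent from P: Z = (50.28, 6.729).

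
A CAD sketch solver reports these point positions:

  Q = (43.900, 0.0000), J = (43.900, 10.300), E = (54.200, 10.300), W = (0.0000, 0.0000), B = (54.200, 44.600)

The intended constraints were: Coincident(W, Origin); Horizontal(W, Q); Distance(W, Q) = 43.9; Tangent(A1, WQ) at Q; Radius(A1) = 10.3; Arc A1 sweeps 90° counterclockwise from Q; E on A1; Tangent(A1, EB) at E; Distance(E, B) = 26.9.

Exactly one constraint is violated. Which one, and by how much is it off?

Distance(E, B) = 26.9 — off by 7.40.

W = (0.00, 0.00) ✓; W.y = 0.00, Q.y = 0.00 ✓; |WQ| = 43.90 ✓; ∠(JQ, QW) = 90.00° ✓; |JQ| = 10.30 ✓; bearing(J→E) − bearing(J→Q) = 90.00° ✓; |JE| = 10.30 ✓; ∠(JE, EB) = 90.00° ✓; |EB| = 34.30 ✗.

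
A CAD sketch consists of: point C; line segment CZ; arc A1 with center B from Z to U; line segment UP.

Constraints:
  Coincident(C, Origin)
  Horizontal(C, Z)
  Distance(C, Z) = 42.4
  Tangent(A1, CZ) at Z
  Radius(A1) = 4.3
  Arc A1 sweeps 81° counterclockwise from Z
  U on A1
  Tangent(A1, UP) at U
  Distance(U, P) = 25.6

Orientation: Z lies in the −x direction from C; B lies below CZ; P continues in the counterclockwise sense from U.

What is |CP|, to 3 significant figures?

58.3

On A1, Z sits at bearing 90° from B; an 81° counterclockwise sweep puts U at bearing 171°, so U = B + 4.3·(cos 171°, sin 171°) = (-46.6, -3.63). Since A1 is tangent to UP there, BU ⟂ UP, so UP runs along (−sin 171°, cos 171°); with |UP| = 25.6, P = (-50.7, -28.9). Then |CP| = |P − C| = 58.3.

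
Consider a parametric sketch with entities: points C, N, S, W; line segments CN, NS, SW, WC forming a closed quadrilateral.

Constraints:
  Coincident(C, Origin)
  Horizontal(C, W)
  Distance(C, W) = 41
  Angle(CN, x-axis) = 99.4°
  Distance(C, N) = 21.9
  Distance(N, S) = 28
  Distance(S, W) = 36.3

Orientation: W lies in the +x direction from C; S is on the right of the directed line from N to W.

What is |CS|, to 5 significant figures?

7.1293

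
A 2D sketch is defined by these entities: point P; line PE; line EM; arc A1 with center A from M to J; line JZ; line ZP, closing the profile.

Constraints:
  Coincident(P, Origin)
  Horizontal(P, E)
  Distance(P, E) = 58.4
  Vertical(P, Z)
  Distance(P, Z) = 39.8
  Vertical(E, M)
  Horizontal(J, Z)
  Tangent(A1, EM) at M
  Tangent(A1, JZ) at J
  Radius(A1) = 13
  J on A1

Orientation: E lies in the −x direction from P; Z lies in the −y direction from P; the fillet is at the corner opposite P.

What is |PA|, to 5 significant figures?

52.720

P is at the origin; P and E share the same y with |PE| = 58.4 and E on the −x side, so E = (-58.400, 0.0000). PZ is vertical with |PZ| = 39.8 and Z on the −y side, so Z = (0.0000, -39.800). The virtual corner opposite P is at (-58.400, -39.800). Tangency of A1 to EM means the radius AM is perpendicular to EM and since A1 is tangent to JZ there, AJ ⟂ JZ, with radius 13.0, so the center A sits 13.0 in from both sides at A = (-45.400, -26.800). Then |PA| = |A − P| = 52.720.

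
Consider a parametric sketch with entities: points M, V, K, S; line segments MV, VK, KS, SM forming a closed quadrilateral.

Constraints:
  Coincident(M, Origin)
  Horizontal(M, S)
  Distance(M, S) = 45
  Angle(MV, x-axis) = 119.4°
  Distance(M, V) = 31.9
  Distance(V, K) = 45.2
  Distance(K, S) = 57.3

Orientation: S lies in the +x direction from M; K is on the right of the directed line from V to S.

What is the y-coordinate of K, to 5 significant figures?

-17.016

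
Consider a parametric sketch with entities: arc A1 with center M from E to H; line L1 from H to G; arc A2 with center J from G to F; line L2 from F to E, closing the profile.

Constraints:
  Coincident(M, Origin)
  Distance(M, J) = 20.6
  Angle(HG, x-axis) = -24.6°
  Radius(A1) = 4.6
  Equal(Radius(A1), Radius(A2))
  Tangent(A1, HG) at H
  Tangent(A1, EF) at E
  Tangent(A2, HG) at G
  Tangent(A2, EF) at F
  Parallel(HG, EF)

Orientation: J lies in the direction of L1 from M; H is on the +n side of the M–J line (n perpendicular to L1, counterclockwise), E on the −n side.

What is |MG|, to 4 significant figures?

21.11

The slot axis is L1's direction at -24.6°, so u = (cos -24.6°, sin -24.6°) = (0.9092, -0.4163) and n = (−sin -24.6°, cos -24.6°) = (0.4163, 0.9092). M is at the origin and J lies 20.6 along u from M, so J = 20.6·u = (18.73, -8.575). Tangency of A1 to both parallel lines with radius 4.6 puts H and E at M ± 4.6·n: H = (1.915, 4.182), E = (-1.915, -4.182). Equal radii place G and F the same way about J: G = J + 4.6·n = (20.65, -4.393), F = J − 4.6·n = (16.82, -12.76). Then |MG| = |G − M| = 21.11.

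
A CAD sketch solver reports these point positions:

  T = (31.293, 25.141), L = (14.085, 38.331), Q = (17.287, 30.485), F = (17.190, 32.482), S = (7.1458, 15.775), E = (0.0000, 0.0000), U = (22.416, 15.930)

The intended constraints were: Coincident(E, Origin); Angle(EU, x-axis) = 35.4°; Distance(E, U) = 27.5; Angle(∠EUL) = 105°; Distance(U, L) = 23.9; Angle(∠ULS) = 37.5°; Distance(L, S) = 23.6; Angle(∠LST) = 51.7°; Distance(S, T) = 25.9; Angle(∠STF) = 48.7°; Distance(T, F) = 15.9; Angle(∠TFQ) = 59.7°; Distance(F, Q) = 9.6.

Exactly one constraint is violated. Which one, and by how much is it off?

Distance(F, Q) = 9.6 — off by 7.60.

E = (0.00, 0.00) ✓; EU at 35.40° ✓; |EU| = 27.50 ✓; ∠EUL = 105.0° ✓; |UL| = 23.90 ✓; ∠ULS = 37.50° ✓; |LS| = 23.60 ✓; ∠LST = 51.70° ✓; |ST| = 25.90 ✓; ∠STF = 48.70° ✓; |TF| = 15.90 ✓; ∠TFQ = 59.72° ✓; |FQ| = 1.999 ✗.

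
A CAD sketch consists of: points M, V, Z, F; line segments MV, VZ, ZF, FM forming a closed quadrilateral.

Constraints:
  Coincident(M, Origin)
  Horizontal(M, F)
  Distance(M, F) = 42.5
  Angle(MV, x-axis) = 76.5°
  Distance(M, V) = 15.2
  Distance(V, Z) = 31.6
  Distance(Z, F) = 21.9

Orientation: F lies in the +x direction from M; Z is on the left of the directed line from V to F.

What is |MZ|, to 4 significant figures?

40.22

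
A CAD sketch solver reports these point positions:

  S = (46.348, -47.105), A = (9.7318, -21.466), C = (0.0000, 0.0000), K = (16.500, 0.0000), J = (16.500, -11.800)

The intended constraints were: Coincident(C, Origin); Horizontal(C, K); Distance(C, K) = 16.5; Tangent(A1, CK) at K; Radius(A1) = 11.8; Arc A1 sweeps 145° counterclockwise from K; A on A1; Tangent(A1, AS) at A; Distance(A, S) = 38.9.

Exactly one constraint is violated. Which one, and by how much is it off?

Distance(A, S) = 38.9 — off by 5.80.

C = (0.00, 0.00) ✓; C.y = 0.00, K.y = 0.00 ✓; |CK| = 16.50 ✓; ∠(JK, KC) = 90.00° ✓; |JK| = 11.80 ✓; bearing(J→A) − bearing(J→K) = 145.0° ✓; |JA| = 11.80 ✓; ∠(JA, AS) = 90.00° ✓; |AS| = 44.70 ✗.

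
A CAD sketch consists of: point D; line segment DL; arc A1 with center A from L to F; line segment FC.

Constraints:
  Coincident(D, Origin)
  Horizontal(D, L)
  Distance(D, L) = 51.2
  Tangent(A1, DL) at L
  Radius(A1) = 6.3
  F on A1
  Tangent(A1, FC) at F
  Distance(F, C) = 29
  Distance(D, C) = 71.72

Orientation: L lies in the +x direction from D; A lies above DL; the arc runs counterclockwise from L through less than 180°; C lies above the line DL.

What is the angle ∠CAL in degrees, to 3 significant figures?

155°

D is at the origin; DL is horizontal with |DL| = 51.2 and L on the +x side, so L = (51.2, 0.00). Tangency of A1 to DL means the radius AL is perpendicular to DL, so A = L + (0, 6.3) = (51.2, 6.30). Since AF ⟂ FC (tangency), |AC| = √(6.3² + 29.0²) = 29.7 regardless of where F sits on A1. So C lies on both circle(D, 71.72) and circle(A, 29.7); the above-DL intersection is C = (63.5, 33.3). F is the foot of the tangent from C: F = (57.4, 4.96).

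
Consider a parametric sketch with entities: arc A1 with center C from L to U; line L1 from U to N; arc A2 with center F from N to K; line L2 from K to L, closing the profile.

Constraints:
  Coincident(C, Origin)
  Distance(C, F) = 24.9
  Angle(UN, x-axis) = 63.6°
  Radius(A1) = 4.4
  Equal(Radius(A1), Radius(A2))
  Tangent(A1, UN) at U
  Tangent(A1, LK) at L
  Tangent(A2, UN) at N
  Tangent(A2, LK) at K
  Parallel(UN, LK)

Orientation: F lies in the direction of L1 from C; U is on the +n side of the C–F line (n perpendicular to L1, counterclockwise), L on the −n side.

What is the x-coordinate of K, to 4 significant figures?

15.01

The slot axis is L1's direction at 63.6°, so u = (cos 63.6°, sin 63.6°) = (0.4446, 0.8957) and n = (−sin 63.6°, cos 63.6°) = (-0.8957, 0.4446). C is at the origin and F lies 24.9 along u from C, so F = 24.9·u = (11.07, 22.30). Tangency of A1 to both parallel lines with radius 4.4 puts U and L at C ± 4.4·n: U = (-3.941, 1.956), L = (3.941, -1.956). Equal radii place N and K the same way about F: N = F + 4.4·n = (7.130, 24.26), K = F − 4.4·n = (15.01, 20.35). So K.x = 15.01.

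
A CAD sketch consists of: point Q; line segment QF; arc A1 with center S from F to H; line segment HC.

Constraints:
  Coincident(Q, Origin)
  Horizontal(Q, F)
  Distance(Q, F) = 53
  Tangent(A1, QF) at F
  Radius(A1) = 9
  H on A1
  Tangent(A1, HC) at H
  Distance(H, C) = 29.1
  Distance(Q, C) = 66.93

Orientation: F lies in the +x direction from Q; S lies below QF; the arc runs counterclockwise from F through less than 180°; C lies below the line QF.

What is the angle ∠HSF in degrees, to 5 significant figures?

109.21°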